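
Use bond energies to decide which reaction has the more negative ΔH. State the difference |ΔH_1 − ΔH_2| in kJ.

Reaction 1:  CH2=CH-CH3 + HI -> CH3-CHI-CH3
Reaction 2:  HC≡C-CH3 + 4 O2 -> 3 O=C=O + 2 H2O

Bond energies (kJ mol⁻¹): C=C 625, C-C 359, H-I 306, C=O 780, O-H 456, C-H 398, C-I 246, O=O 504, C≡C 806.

Reaction 1:
  Bonds broken (reactants):
    C-C: 1 × 359 = 359
    C-H: 6 × 398 = 2388
    C=C: 1 × 625 = 625
    H-I: 1 × 306 = 306
    Σ(broken) = 3678 kJ
  Bonds formed (products):
    C-C: 2 × 359 = 718
    C-H: 7 × 398 = 2786
    C-I: 1 × 246 = 246
    Σ(formed) = 3750 kJ
  ΔH_1 = 3678 − 3750 = −72 kJ
Reaction 2:
  Bonds broken (reactants):
    C≡C: 1 × 806 = 806
    C-C: 1 × 359 = 359
    C-H: 4 × 398 = 1592
    O=O: 4 × 504 = 2016
    Σ(broken) = 4773 kJ
  Bonds formed (products):
    C=O: 6 × 780 = 4680
    O-H: 4 × 456 = 1824
    Σ(formed) = 6504 kJ
  ΔH_2 = 4773 − 6504 = −1731 kJ
ΔH_1 − ΔH_2 = +1659 kJ, so reaction 2 has the more negative ΔH; |ΔH_1 − ΔH_2| = 1659 kJ.

Reaction 2, by 1659 kJ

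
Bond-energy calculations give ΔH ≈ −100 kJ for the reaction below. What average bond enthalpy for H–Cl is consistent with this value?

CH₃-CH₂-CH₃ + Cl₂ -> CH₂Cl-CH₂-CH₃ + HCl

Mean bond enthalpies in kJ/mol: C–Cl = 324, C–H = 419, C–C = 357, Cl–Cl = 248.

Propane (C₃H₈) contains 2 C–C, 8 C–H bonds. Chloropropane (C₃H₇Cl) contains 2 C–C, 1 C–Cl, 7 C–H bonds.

D(H–Cl) ≈ 443 kJ/mol

Let D be the H–Cl bond energy.
Σ(broken) = 2×357 + 8×419 + 1×248 = 4314
Σ(formed) = 2×357 + 1×324 + 7×419 + 1×D = 3971 + D
ΔH = Σ(broken) − Σ(formed) = (4314) − (3971 + D) = +343 − D
Setting this equal to −100 kJ gives D = 443 kJ/mol.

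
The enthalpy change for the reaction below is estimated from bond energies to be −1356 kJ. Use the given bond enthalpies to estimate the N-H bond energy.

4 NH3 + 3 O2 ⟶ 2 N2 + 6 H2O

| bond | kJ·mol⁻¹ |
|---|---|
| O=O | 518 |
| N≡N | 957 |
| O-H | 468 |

D(N-H) ≈ 385 kJ/mol

Let D be the N-H bond energy.
Σ(broken) = 12×D + 3×518 = 1554 + 12D
Σ(formed) = 2×957 + 12×468 = 7530
ΔH = Σ(broken) − Σ(formed) = (1554 + 12D) − (7530) = −5976 + 12D
Setting this equal to −1356 kJ gives 12D = 4620, so D = 385 kJ/mol.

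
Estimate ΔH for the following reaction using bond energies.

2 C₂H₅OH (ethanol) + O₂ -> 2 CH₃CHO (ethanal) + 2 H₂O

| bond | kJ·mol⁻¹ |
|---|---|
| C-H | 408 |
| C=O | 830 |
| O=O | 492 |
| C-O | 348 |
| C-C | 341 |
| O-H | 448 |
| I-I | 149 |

ΔH ≈ −552 kJ

Bonds broken (reactants):
  C-C: 2 × 341 = 682
  C-H: 10 × 408 = 4080
  C-O: 2 × 348 = 696
  O-H: 2 × 448 = 896
  O=O: 1 × 492 = 492
  Σ(broken) = 6846 kJ
Bonds formed (products):
  C-C: 2 × 341 = 682
  C-H: 8 × 408 = 3264
  C=O: 2 × 830 = 1660
  O-H: 4 × 448 = 1792
  Σ(formed) = 7398 kJ
ΔH = Σ(broken) − Σ(formed) = 6846 − 7398 = −552 kJ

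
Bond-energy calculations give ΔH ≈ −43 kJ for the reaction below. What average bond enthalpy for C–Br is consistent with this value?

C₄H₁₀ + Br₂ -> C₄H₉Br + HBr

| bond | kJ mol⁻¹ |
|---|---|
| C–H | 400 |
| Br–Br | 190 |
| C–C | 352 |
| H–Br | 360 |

D(C–Br) ≈ 273 kJ/mol

Let D be the C–Br bond energy.
Σ(broken) = 1×190 + 3×352 + 10×400 = 5246
Σ(formed) = 1×D + 3×352 + 9×400 + 1×360 = 5016 + D
ΔH = Σ(broken) − Σ(formed) = (5246) − (5016 + D) = +230 − D
Setting this equal to −43 kJ gives D = 273 kJ/mol.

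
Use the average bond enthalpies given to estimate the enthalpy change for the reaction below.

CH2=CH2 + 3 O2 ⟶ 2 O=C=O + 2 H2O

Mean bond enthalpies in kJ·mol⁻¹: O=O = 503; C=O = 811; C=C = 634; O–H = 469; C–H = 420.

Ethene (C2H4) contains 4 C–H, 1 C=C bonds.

ΔH ≈ −1297 kJ

Bonds broken (reactants):
  C–H: 4 × 420 = 1680
  C=C: 1 × 634 = 634
  O=O: 3 × 503 = 1509
  Σ(broken) = 3823 kJ
Bonds formed (products):
  C=O: 4 × 811 = 3244
  O–H: 4 × 469 = 1876
  Σ(formed) = 5120 kJ
ΔH = Σ(broken) − Σ(formed) = 3823 − 5120 = −1297 kJ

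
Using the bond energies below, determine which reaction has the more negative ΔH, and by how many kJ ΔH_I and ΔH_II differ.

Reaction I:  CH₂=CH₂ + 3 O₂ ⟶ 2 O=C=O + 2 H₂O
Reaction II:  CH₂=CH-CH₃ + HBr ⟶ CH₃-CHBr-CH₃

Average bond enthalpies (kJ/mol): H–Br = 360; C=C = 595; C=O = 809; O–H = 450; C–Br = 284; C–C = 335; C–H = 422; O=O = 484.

Reaction I:
  Bonds broken (reactants):
    C–H: 4 × 422 = 1688
    C=C: 1 × 595 = 595
    O=O: 3 × 484 = 1452
    Σ(broken) = 3735 kJ
  Bonds formed (products):
    C=O: 4 × 809 = 3236
    O–H: 4 × 450 = 1800
    Σ(formed) = 5036 kJ
  ΔH_I = 3735 − 5036 = −1301 kJ
Reaction II:
  Bonds broken (reactants):
    C–C: 1 × 335 = 335
    C–H: 6 × 422 = 2532
    C=C: 1 × 595 = 595
    H–Br: 1 × 360 = 360
    Σ(broken) = 3822 kJ
  Bonds formed (products):
    C–Br: 1 × 284 = 284
    C–C: 2 × 335 = 670
    C–H: 7 × 422 = 2954
    Σ(formed) = 3908 kJ
  ΔH_II = 3822 − 3908 = −86 kJ
ΔH_I − ΔH_II = −1215 kJ, so reaction I has the more negative ΔH; |ΔH_I − ΔH_II| = 1215 kJ.

Reaction I, by 1215 kJ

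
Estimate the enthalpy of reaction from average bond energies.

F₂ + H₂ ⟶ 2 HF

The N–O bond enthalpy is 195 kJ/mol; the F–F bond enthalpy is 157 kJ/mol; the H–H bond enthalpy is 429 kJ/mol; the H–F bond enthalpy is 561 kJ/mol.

ΔH ≈ −536 kJ

Bonds broken (reactants):
  F–F: 1 × 157 = 157
  H–H: 1 × 429 = 429
  Σ(broken) = 586 kJ
Bonds formed (products):
  H–F: 2 × 561 = 1122
  Σ(formed) = 1122 kJ
ΔH = Σ(broken) − Σ(formed) = 586 − 1122 = −536 kJ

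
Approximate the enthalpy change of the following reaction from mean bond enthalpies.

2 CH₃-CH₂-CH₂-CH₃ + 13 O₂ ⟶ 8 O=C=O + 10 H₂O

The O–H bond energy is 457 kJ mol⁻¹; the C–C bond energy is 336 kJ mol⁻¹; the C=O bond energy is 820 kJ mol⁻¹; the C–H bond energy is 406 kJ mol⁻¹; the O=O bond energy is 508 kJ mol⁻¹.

ΔH ≈ −5520 kJ

Bonds broken (reactants):
  C–C: 6 × 336 = 2016
  C–H: 20 × 406 = 8120
  O=O: 13 × 508 = 6604
  Σ(broken) = 16740 kJ
Bonds formed (products):
  C=O: 16 × 820 = 13120
  O–H: 20 × 457 = 9140
  Σ(formed) = 22260 kJ
ΔH = Σ(broken) − Σ(formed) = 16740 − 22260 = −5520 kJ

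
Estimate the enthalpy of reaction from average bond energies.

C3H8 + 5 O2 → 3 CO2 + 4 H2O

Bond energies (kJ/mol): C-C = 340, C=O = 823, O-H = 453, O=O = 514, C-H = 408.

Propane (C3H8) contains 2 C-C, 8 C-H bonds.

Bonds broken (reactants):
  C-C: 2 × 340 = 680
  C-H: 8 × 408 = 3264
  O=O: 5 × 514 = 2570
  Σ(broken) = 6514 kJ
Bonds formed (products):
  C=O: 6 × 823 = 4938
  O-H: 8 × 453 = 3624
  Σ(formed) = 8562 kJ
ΔH = Σ(broken) − Σ(formed) = 6514 − 8562 = −2048 kJ

ΔH ≈ −2048 kJ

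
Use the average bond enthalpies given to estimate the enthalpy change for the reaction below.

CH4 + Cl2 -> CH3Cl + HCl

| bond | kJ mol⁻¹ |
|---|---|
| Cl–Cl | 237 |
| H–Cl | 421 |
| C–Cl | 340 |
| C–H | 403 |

Bonds broken (reactants):
  C–H: 4 × 403 = 1612
  Cl–Cl: 1 × 237 = 237
  Σ(broken) = 1849 kJ
Bonds formed (products):
  C–Cl: 1 × 340 = 340
  C–H: 3 × 403 = 1209
  H–Cl: 1 × 421 = 421
  Σ(formed) = 1970 kJ
ΔH = Σ(broken) − Σ(formed) = 1849 − 1970 = −121 kJ

ΔH ≈ −121 kJ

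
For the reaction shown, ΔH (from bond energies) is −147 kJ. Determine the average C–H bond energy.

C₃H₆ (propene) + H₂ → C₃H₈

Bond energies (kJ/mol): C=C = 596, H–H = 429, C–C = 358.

D(C–H) ≈ 407 kJ/mol

Let D be the C–H bond energy.
Σ(broken) = 1×358 + 6×D + 1×596 + 1×429 = 1383 + 6D
Σ(formed) = 2×358 + 8×D = 716 + 8D
ΔH = Σ(broken) − Σ(formed) = (1383 + 6D) − (716 + 8D) = +667 − 2D
Setting this equal to −147 kJ gives 2D = 814, so D = 407 kJ/mol.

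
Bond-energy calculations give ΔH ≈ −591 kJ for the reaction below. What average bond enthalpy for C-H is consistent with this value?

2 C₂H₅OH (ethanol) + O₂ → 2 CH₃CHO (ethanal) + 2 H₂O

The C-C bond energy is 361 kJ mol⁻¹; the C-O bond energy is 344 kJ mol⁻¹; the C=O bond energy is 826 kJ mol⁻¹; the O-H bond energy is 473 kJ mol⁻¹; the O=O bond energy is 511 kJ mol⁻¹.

D(C-H) ≈ 404 kJ/mol

Let D be the C-H bond energy.
Σ(broken) = 2×361 + 10×D + 2×344 + 2×473 + 1×511 = 2867 + 10D
Σ(formed) = 2×361 + 8×D + 2×826 + 4×473 = 4266 + 8D
ΔH = Σ(broken) − Σ(formed) = (2867 + 10D) − (4266 + 8D) = −1399 + 2D
Setting this equal to −591 kJ gives 2D = 808, so D = 404 kJ/mol.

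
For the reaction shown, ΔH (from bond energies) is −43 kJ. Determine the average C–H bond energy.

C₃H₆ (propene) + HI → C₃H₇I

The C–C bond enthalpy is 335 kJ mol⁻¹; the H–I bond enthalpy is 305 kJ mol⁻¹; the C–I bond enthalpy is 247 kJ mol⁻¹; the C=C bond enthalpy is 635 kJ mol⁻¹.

Let D be the C–H bond energy.
Σ(broken) = 1×335 + 6×D + 1×635 + 1×305 = 1275 + 6D
Σ(formed) = 2×335 + 7×D + 1×247 = 917 + 7D
ΔH = Σ(broken) − Σ(formed) = (1275 + 6D) − (917 + 7D) = +358 − D
Setting this equal to −43 kJ gives D = 401 kJ/mol.

D(C–H) ≈ 401 kJ/mol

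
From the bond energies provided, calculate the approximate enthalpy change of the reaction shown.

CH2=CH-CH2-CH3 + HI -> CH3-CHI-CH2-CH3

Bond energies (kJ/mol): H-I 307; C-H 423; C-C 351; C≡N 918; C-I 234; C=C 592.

Bonds broken (reactants):
  C-C: 2 × 351 = 702
  C-H: 8 × 423 = 3384
  C=C: 1 × 592 = 592
  H-I: 1 × 307 = 307
  Σ(broken) = 4985 kJ
Bonds formed (products):
  C-C: 3 × 351 = 1053
  C-H: 9 × 423 = 3807
  C-I: 1 × 234 = 234
  Σ(formed) = 5094 kJ
ΔH = Σ(broken) − Σ(formed) = 4985 − 5094 = −109 kJ

ΔH ≈ −109 kJ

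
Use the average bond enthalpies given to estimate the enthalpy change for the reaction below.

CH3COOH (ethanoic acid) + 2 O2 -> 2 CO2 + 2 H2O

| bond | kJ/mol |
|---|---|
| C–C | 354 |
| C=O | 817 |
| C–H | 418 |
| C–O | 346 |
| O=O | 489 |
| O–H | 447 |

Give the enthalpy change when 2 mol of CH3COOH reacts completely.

Bonds broken (reactants):
  C–C: 1 × 354 = 354
  C–H: 3 × 418 = 1254
  C–O: 1 × 346 = 346
  C=O: 1 × 817 = 817
  O–H: 1 × 447 = 447
  O=O: 2 × 489 = 978
  Σ(broken) = 4196 kJ
Bonds formed (products):
  C=O: 4 × 817 = 3268
  O–H: 4 × 447 = 1788
  Σ(formed) = 5056 kJ
ΔH = Σ(broken) − Σ(formed) = 4196 − 5056 = −860 kJ
For 2× the reaction as written: 2 × (−860) = −1720 kJ

ΔH = −1720 kJ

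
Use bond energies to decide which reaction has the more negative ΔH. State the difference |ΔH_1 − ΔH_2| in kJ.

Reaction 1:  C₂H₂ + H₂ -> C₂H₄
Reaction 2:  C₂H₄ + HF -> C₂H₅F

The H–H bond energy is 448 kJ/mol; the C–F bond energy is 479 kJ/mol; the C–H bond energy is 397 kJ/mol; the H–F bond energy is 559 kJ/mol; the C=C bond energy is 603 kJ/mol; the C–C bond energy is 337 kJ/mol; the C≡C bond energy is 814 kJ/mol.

Reaction 1, by 84 kJ

Reaction 1:
  Bonds broken (reactants):
    C≡C: 1 × 814 = 814
    C–H: 2 × 397 = 794
    H–H: 1 × 448 = 448
    Σ(broken) = 2056 kJ
  Bonds formed (products):
    C–H: 4 × 397 = 1588
    C=C: 1 × 603 = 603
    Σ(formed) = 2191 kJ
  ΔH_1 = 2056 − 2191 = −135 kJ
Reaction 2:
  Bonds broken (reactants):
    C–H: 4 × 397 = 1588
    C=C: 1 × 603 = 603
    H–F: 1 × 559 = 559
    Σ(broken) = 2750 kJ
  Bonds formed (products):
    C–C: 1 × 337 = 337
    C–F: 1 × 479 = 479
    C–H: 5 × 397 = 1985
    Σ(formed) = 2801 kJ
  ΔH_2 = 2750 − 2801 = −51 kJ
ΔH_1 − ΔH_2 = −84 kJ, so reaction 1 has the more negative ΔH; |ΔH_1 − ΔH_2| = 84 kJ.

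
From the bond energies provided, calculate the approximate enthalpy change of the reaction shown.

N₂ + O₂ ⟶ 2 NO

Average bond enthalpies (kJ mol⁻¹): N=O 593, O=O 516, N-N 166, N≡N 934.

ΔH ≈ +264 kJ

Bonds broken (reactants):
  N≡N: 1 × 934 = 934
  O=O: 1 × 516 = 516
  Σ(broken) = 1450 kJ
Bonds formed (products):
  N=O: 2 × 593 = 1186
  Σ(formed) = 1186 kJ
ΔH = Σ(broken) − Σ(formed) = 1450 − 1186 = +264 kJ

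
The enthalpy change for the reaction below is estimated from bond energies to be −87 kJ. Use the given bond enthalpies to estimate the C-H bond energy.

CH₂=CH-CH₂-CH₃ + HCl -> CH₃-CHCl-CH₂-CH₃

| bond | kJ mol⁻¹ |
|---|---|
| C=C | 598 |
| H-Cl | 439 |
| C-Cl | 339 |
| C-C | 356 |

D(C-H) ≈ 429 kJ/mol

Let D be the C-H bond energy.
Σ(broken) = 2×356 + 8×D + 1×598 + 1×439 = 1749 + 8D
Σ(formed) = 3×356 + 1×339 + 9×D = 1407 + 9D
ΔH = Σ(broken) − Σ(formed) = (1749 + 8D) − (1407 + 9D) = +342 − D
Setting this equal to −87 kJ gives D = 429 kJ/mol.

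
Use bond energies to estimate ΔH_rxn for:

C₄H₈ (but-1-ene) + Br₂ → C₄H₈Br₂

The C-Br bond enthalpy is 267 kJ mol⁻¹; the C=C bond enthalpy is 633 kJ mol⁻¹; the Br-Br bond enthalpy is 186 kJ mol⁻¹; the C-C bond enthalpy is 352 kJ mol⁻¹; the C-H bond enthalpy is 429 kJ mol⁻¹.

ΔH ≈ −67 kJ

Bonds broken (reactants):
  Br-Br: 1 × 186 = 186
  C-C: 2 × 352 = 704
  C-H: 8 × 429 = 3432
  C=C: 1 × 633 = 633
  Σ(broken) = 4955 kJ
Bonds formed (products):
  C-Br: 2 × 267 = 534
  C-C: 3 × 352 = 1056
  C-H: 8 × 429 = 3432
  Σ(formed) = 5022 kJ
ΔH = Σ(broken) − Σ(formed) = 4955 − 5022 = −67 kJ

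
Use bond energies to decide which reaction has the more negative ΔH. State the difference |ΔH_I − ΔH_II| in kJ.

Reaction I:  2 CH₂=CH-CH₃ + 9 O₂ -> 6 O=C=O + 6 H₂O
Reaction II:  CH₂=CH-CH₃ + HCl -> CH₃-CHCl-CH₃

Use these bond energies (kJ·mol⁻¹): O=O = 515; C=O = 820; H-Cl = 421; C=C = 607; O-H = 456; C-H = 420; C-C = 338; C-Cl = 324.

Reaction I:
  Bonds broken (reactants):
    C-C: 2 × 338 = 676
    C-H: 12 × 420 = 5040
    C=C: 2 × 607 = 1214
    O=O: 9 × 515 = 4635
    Σ(broken) = 11565 kJ
  Bonds formed (products):
    C=O: 12 × 820 = 9840
    O-H: 12 × 456 = 5472
    Σ(formed) = 15312 kJ
  ΔH_I = 11565 − 15312 = −3747 kJ
Reaction II:
  Bonds broken (reactants):
    C-C: 1 × 338 = 338
    C-H: 6 × 420 = 2520
    C=C: 1 × 607 = 607
    H-Cl: 1 × 421 = 421
    Σ(broken) = 3886 kJ
  Bonds formed (products):
    C-C: 2 × 338 = 676
    C-Cl: 1 × 324 = 324
    C-H: 7 × 420 = 2940
    Σ(formed) = 3940 kJ
  ΔH_II = 3886 − 3940 = −54 kJ
ΔH_I − ΔH_II = −3693 kJ, so reaction I has the more negative ΔH; |ΔH_I − ΔH_II| = 3693 kJ.

Reaction I, by 3693 kJ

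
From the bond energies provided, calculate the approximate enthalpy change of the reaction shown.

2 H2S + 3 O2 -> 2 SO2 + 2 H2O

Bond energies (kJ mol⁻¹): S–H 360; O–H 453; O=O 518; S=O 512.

Bonds broken (reactants):
  O=O: 3 × 518 = 1554
  S–H: 4 × 360 = 1440
  Σ(broken) = 2994 kJ
Bonds formed (products):
  O–H: 4 × 453 = 1812
  S=O: 4 × 512 = 2048
  Σ(formed) = 3860 kJ
ΔH = Σ(broken) − Σ(formed) = 2994 − 3860 = −866 kJ

ΔH ≈ −866 kJ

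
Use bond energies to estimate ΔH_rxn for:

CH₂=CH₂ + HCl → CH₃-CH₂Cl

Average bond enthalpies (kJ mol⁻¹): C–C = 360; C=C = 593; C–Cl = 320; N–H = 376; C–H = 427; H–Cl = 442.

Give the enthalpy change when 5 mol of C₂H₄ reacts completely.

ΔH = −360 kJ

Bonds broken (reactants):
  C–H: 4 × 427 = 1708
  C=C: 1 × 593 = 593
  H–Cl: 1 × 442 = 442
  Σ(broken) = 2743 kJ
Bonds formed (products):
  C–C: 1 × 360 = 360
  C–Cl: 1 × 320 = 320
  C–H: 5 × 427 = 2135
  Σ(formed) = 2815 kJ
ΔH = Σ(broken) − Σ(formed) = 2743 − 2815 = −72 kJ
For 5× the reaction as written: 5 × (−72) = −360 kJ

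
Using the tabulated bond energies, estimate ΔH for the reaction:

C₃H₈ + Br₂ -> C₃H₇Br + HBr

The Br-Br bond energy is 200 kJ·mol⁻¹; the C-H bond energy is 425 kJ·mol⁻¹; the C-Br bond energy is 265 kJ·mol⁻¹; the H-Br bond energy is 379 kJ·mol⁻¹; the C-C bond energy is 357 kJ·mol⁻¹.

Bonds broken (reactants):
  Br-Br: 1 × 200 = 200
  C-C: 2 × 357 = 714
  C-H: 8 × 425 = 3400
  Σ(broken) = 4314 kJ
Bonds formed (products):
  C-Br: 1 × 265 = 265
  C-C: 2 × 357 = 714
  C-H: 7 × 425 = 2975
  H-Br: 1 × 379 = 379
  Σ(formed) = 4333 kJ
ΔH = Σ(broken) − Σ(formed) = 4314 − 4333 = −19 kJ

ΔH ≈ −19 kJ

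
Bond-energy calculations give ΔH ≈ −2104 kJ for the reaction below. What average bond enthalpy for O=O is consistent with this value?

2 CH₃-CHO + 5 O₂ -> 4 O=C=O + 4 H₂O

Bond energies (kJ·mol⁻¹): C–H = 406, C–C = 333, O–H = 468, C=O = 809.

Let D be the O=O bond energy.
Σ(broken) = 2×333 + 8×406 + 2×809 + 5×D = 5532 + 5D
Σ(formed) = 8×809 + 8×468 = 10216
ΔH = Σ(broken) − Σ(formed) = (5532 + 5D) − (10216) = −4684 + 5D
Setting this equal to −2104 kJ gives 5D = 2580, so D = 516 kJ/mol.

D(O=O) ≈ 516 kJ/mol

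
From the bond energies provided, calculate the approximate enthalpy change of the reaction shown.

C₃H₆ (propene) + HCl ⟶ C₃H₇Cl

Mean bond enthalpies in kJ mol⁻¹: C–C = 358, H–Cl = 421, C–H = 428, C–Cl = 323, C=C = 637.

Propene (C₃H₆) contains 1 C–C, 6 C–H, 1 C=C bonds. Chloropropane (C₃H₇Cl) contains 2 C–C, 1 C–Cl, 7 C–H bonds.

Bonds broken (reactants):
  C–C: 1 × 358 = 358
  C–H: 6 × 428 = 2568
  C=C: 1 × 637 = 637
  H–Cl: 1 × 421 = 421
  Σ(broken) = 3984 kJ
Bonds formed (products):
  C–C: 2 × 358 = 716
  C–Cl: 1 × 323 = 323
  C–H: 7 × 428 = 2996
  Σ(formed) = 4035 kJ
ΔH = Σ(broken) − Σ(formed) = 3984 − 4035 = −51 kJ

ΔH ≈ −51 kJ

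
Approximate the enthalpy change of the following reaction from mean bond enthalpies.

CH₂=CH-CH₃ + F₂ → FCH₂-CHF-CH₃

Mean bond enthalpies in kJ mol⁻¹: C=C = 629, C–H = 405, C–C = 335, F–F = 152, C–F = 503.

ΔH ≈ −560 kJ

Bonds broken (reactants):
  C–C: 1 × 335 = 335
  C–H: 6 × 405 = 2430
  C=C: 1 × 629 = 629
  F–F: 1 × 152 = 152
  Σ(broken) = 3546 kJ
Bonds formed (products):
  C–C: 2 × 335 = 670
  C–F: 2 × 503 = 1006
  C–H: 6 × 405 = 2430
  Σ(formed) = 4106 kJ
ΔH = Σ(broken) − Σ(formed) = 3546 − 4106 = −560 kJ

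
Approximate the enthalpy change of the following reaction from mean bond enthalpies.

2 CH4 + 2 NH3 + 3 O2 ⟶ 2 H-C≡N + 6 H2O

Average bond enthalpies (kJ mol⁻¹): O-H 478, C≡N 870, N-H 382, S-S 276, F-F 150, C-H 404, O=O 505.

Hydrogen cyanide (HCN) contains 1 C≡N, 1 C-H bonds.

Bonds broken (reactants):
  C-H: 8 × 404 = 3232
  N-H: 6 × 382 = 2292
  O=O: 3 × 505 = 1515
  Σ(broken) = 7039 kJ
Bonds formed (products):
  C≡N: 2 × 870 = 1740
  C-H: 2 × 404 = 808
  O-H: 12 × 478 = 5736
  Σ(formed) = 8284 kJ
ΔH = Σ(broken) − Σ(formed) = 7039 − 8284 = −1245 kJ

ΔH ≈ −1245 kJ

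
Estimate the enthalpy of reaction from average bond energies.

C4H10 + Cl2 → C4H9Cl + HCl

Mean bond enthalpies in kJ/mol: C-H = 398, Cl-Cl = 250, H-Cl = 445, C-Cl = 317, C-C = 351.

ΔH ≈ −114 kJ

Bonds broken (reactants):
  C-C: 3 × 351 = 1053
  C-H: 10 × 398 = 3980
  Cl-Cl: 1 × 250 = 250
  Σ(broken) = 5283 kJ
Bonds formed (products):
  C-C: 3 × 351 = 1053
  C-Cl: 1 × 317 = 317
  C-H: 9 × 398 = 3582
  H-Cl: 1 × 445 = 445
  Σ(formed) = 5397 kJ
ΔH = Σ(broken) − Σ(formed) = 5283 − 5397 = −114 kJ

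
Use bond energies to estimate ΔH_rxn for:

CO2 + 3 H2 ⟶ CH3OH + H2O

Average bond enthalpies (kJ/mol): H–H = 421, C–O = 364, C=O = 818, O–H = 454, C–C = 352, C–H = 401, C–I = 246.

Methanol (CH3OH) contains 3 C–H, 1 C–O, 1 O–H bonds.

ΔH ≈ −30 kJ

Bonds broken (reactants):
  C=O: 2 × 818 = 1636
  H–H: 3 × 421 = 1263
  Σ(broken) = 2899 kJ
Bonds formed (products):
  C–H: 3 × 401 = 1203
  C–O: 1 × 364 = 364
  O–H: 3 × 454 = 1362
  Σ(formed) = 2929 kJ
ΔH = Σ(broken) − Σ(formed) = 2899 − 2929 = −30 kJ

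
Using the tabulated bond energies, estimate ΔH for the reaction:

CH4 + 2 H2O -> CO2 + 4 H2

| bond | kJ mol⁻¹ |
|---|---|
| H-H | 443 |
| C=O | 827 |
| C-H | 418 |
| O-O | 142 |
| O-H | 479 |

ΔH ≈ +162 kJ

Bonds broken (reactants):
  C-H: 4 × 418 = 1672
  O-H: 4 × 479 = 1916
  Σ(broken) = 3588 kJ
Bonds formed (products):
  C=O: 2 × 827 = 1654
  H-H: 4 × 443 = 1772
  Σ(formed) = 3426 kJ
ΔH = Σ(broken) − Σ(formed) = 3588 − 3426 = +162 kJ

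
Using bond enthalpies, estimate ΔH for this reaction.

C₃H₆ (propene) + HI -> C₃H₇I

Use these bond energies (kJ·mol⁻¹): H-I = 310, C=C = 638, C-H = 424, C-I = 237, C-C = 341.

Bonds broken (reactants):
  C-C: 1 × 341 = 341
  C-H: 6 × 424 = 2544
  C=C: 1 × 638 = 638
  H-I: 1 × 310 = 310
  Σ(broken) = 3833 kJ
Bonds formed (products):
  C-C: 2 × 341 = 682
  C-H: 7 × 424 = 2968
  C-I: 1 × 237 = 237
  Σ(formed) = 3887 kJ
ΔH = Σ(broken) − Σ(formed) = 3833 − 3887 = −54 kJ

ΔH ≈ −54 kJ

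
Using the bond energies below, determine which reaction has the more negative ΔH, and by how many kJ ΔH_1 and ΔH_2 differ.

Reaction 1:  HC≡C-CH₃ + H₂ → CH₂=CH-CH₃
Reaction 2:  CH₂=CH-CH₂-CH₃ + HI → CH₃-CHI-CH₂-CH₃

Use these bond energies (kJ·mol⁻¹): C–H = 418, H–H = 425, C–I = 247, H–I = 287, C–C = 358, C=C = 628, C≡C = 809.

Reaction 1, by 122 kJ

Reaction 1:
  Bonds broken (reactants):
    C≡C: 1 × 809 = 809
    C–C: 1 × 358 = 358
    C–H: 4 × 418 = 1672
    H–H: 1 × 425 = 425
    Σ(broken) = 3264 kJ
  Bonds formed (products):
    C–C: 1 × 358 = 358
    C–H: 6 × 418 = 2508
    C=C: 1 × 628 = 628
    Σ(formed) = 3494 kJ
  ΔH_1 = 3264 − 3494 = −230 kJ
Reaction 2:
  Bonds broken (reactants):
    C–C: 2 × 358 = 716
    C–H: 8 × 418 = 3344
    C=C: 1 × 628 = 628
    H–I: 1 × 287 = 287
    Σ(broken) = 4975 kJ
  Bonds formed (products):
    C–C: 3 × 358 = 1074
    C–H: 9 × 418 = 3762
    C–I: 1 × 247 = 247
    Σ(formed) = 5083 kJ
  ΔH_2 = 4975 − 5083 = −108 kJ
ΔH_1 − ΔH_2 = −122 kJ, so reaction 1 has the more negative ΔH; |ΔH_1 − ΔH_2| = 122 kJ.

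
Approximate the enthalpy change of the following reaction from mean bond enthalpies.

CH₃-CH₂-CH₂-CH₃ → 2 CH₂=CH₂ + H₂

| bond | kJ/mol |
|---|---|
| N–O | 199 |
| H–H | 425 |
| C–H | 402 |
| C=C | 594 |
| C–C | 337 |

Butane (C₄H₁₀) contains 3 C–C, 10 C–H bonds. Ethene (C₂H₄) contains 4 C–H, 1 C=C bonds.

Bonds broken (reactants):
  C–C: 3 × 337 = 1011
  C–H: 10 × 402 = 4020
  Σ(broken) = 5031 kJ
Bonds formed (products):
  C–H: 8 × 402 = 3216
  C=C: 2 × 594 = 1188
  H–H: 1 × 425 = 425
  Σ(formed) = 4829 kJ
ΔH = Σ(broken) − Σ(formed) = 5031 − 4829 = +202 kJ

ΔH ≈ +202 kJ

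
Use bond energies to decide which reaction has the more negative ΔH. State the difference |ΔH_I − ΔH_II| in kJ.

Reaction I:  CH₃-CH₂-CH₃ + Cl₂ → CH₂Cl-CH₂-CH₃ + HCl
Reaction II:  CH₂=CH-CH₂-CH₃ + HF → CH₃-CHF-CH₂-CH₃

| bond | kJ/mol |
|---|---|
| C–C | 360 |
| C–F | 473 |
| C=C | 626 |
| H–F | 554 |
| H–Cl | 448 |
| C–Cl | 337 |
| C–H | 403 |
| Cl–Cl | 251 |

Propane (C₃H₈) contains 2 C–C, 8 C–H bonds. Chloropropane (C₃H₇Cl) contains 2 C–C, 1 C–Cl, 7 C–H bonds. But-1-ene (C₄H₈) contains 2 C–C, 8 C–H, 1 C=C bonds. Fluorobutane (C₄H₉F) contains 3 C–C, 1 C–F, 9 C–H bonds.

Reaction I:
  Bonds broken (reactants):
    C–C: 2 × 360 = 720
    C–H: 8 × 403 = 3224
    Cl–Cl: 1 × 251 = 251
    Σ(broken) = 4195 kJ
  Bonds formed (products):
    C–C: 2 × 360 = 720
    C–Cl: 1 × 337 = 337
    C–H: 7 × 403 = 2821
    H–Cl: 1 × 448 = 448
    Σ(formed) = 4326 kJ
  ΔH_I = 4195 − 4326 = −131 kJ
Reaction II:
  Bonds broken (reactants):
    C–C: 2 × 360 = 720
    C–H: 8 × 403 = 3224
    C=C: 1 × 626 = 626
    H–F: 1 × 554 = 554
    Σ(broken) = 5124 kJ
  Bonds formed (products):
    C–C: 3 × 360 = 1080
    C–F: 1 × 473 = 473
    C–H: 9 × 403 = 3627
    Σ(formed) = 5180 kJ
  ΔH_II = 5124 − 5180 = −56 kJ
ΔH_I − ΔH_II = −75 kJ, so reaction I has the more negative ΔH; |ΔH_I − ΔH_II| = 75 kJ.

Reaction I, by 75 kJ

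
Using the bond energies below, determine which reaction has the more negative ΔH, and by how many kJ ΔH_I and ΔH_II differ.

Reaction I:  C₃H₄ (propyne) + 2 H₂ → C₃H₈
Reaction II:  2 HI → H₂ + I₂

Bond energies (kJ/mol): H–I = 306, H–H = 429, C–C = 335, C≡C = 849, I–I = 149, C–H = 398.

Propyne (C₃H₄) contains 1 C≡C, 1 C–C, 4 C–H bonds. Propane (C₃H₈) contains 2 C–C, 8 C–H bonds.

Reaction I, by 254 kJ

Reaction I:
  Bonds broken (reactants):
    C≡C: 1 × 849 = 849
    C–C: 1 × 335 = 335
    C–H: 4 × 398 = 1592
    H–H: 2 × 429 = 858
    Σ(broken) = 3634 kJ
  Bonds formed (products):
    C–C: 2 × 335 = 670
    C–H: 8 × 398 = 3184
    Σ(formed) = 3854 kJ
  ΔH_I = 3634 − 3854 = −220 kJ
Reaction II:
  Bonds broken (reactants):
    H–I: 2 × 306 = 612
    Σ(broken) = 612 kJ
  Bonds formed (products):
    H–H: 1 × 429 = 429
    I–I: 1 × 149 = 149
    Σ(formed) = 578 kJ
  ΔH_II = 612 − 578 = +34 kJ
ΔH_I − ΔH_II = −254 kJ, so reaction I has the more negative ΔH; |ΔH_I − ΔH_II| = 254 kJ.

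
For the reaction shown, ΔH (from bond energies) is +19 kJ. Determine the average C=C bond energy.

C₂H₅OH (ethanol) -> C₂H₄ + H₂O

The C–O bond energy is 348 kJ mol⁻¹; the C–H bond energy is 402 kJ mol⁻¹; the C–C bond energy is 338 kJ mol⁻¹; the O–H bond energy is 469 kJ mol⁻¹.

D(C=C) ≈ 600 kJ/mol

Let D be the C=C bond energy.
Σ(broken) = 1×338 + 5×402 + 1×348 + 1×469 = 3165
Σ(formed) = 4×402 + 1×D + 2×469 = 2546 + D
ΔH = Σ(broken) − Σ(formed) = (3165) − (2546 + D) = +619 − D
Setting this equal to +19 kJ gives D = 600 kJ/mol.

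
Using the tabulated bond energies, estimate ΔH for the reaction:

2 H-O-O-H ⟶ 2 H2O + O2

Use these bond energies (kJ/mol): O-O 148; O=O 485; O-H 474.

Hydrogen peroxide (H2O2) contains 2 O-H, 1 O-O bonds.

Bonds broken (reactants):
  O-H: 4 × 474 = 1896
  O-O: 2 × 148 = 296
  Σ(broken) = 2192 kJ
Bonds formed (products):
  O-H: 4 × 474 = 1896
  O=O: 1 × 485 = 485
  Σ(formed) = 2381 kJ
ΔH = Σ(broken) − Σ(formed) = 2192 − 2381 = −189 kJ

ΔH ≈ −189 kJ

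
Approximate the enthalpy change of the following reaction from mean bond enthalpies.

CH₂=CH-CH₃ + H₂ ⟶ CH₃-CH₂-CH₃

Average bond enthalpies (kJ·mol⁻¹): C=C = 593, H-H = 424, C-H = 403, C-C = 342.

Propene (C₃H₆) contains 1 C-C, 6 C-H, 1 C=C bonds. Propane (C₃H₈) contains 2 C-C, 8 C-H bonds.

Bonds broken (reactants):
  C-C: 1 × 342 = 342
  C-H: 6 × 403 = 2418
  C=C: 1 × 593 = 593
  H-H: 1 × 424 = 424
  Σ(broken) = 3777 kJ
Bonds formed (products):
  C-C: 2 × 342 = 684
  C-H: 8 × 403 = 3224
  Σ(formed) = 3908 kJ
ΔH = Σ(broken) − Σ(formed) = 3777 − 3908 = −131 kJ

ΔH ≈ −131 kJ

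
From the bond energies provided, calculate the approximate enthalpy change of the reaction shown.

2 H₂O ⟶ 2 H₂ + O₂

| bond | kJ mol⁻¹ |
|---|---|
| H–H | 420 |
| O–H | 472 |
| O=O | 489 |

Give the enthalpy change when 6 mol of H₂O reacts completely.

ΔH = +1677 kJ

Bonds broken (reactants):
  O–H: 4 × 472 = 1888
  Σ(broken) = 1888 kJ
Bonds formed (products):
  H–H: 2 × 420 = 840
  O=O: 1 × 489 = 489
  Σ(formed) = 1329 kJ
ΔH = Σ(broken) − Σ(formed) = 1888 − 1329 = +559 kJ
For 3× the reaction as written: 3 × (+559) = +1677 kJ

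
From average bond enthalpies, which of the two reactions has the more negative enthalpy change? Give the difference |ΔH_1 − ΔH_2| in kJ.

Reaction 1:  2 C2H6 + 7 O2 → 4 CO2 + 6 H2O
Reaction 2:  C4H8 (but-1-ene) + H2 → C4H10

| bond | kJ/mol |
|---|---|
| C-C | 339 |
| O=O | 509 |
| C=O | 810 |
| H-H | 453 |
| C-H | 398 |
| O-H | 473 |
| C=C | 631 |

Reaction 1:
  Bonds broken (reactants):
    C-C: 2 × 339 = 678
    C-H: 12 × 398 = 4776
    O=O: 7 × 509 = 3563
    Σ(broken) = 9017 kJ
  Bonds formed (products):
    C=O: 8 × 810 = 6480
    O-H: 12 × 473 = 5676
    Σ(formed) = 12156 kJ
  ΔH_1 = 9017 − 12156 = −3139 kJ
Reaction 2:
  Bonds broken (reactants):
    C-C: 2 × 339 = 678
    C-H: 8 × 398 = 3184
    C=C: 1 × 631 = 631
    H-H: 1 × 453 = 453
    Σ(broken) = 4946 kJ
  Bonds formed (products):
    C-C: 3 × 339 = 1017
    C-H: 10 × 398 = 3980
    Σ(formed) = 4997 kJ
  ΔH_2 = 4946 − 4997 = −51 kJ
ΔH_1 − ΔH_2 = −3088 kJ, so reaction 1 has the more negative ΔH; |ΔH_1 − ΔH_2| = 3088 kJ.

Reaction 1, by 3088 kJ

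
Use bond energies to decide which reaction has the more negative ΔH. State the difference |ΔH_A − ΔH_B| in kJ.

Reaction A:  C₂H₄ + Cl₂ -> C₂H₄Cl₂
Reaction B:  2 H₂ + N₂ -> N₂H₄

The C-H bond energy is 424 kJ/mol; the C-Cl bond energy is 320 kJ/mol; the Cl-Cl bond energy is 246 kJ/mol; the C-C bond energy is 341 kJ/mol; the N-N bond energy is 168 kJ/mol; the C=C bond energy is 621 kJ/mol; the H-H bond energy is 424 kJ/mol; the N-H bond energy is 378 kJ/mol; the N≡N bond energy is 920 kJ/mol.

Reaction A:
  Bonds broken (reactants):
    C-H: 4 × 424 = 1696
    C=C: 1 × 621 = 621
    Cl-Cl: 1 × 246 = 246
    Σ(broken) = 2563 kJ
  Bonds formed (products):
    C-C: 1 × 341 = 341
    C-Cl: 2 × 320 = 640
    C-H: 4 × 424 = 1696
    Σ(formed) = 2677 kJ
  ΔH_A = 2563 − 2677 = −114 kJ
Reaction B:
  Bonds broken (reactants):
    H-H: 2 × 424 = 848
    N≡N: 1 × 920 = 920
    Σ(broken) = 1768 kJ
  Bonds formed (products):
    N-H: 4 × 378 = 1512
    N-N: 1 × 168 = 168
    Σ(formed) = 1680 kJ
  ΔH_B = 1768 − 1680 = +88 kJ
ΔH_A − ΔH_B = −202 kJ, so reaction A has the more negative ΔH; |ΔH_A − ΔH_B| = 202 kJ.

Reaction A, by 202 kJ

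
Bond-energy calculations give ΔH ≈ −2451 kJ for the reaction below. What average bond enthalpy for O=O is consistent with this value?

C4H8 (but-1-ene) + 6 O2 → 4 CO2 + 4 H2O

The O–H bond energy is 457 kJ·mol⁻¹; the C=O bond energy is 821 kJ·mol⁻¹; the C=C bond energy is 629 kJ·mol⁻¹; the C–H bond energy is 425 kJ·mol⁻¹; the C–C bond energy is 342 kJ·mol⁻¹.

D(O=O) ≈ 510 kJ/mol

Let D be the O=O bond energy.
Σ(broken) = 2×342 + 8×425 + 1×629 + 6×D = 4713 + 6D
Σ(formed) = 8×821 + 8×457 = 10224
ΔH = Σ(broken) − Σ(formed) = (4713 + 6D) − (10224) = −5511 + 6D
Setting this equal to −2451 kJ gives 6D = 3060, so D = 510 kJ/mol.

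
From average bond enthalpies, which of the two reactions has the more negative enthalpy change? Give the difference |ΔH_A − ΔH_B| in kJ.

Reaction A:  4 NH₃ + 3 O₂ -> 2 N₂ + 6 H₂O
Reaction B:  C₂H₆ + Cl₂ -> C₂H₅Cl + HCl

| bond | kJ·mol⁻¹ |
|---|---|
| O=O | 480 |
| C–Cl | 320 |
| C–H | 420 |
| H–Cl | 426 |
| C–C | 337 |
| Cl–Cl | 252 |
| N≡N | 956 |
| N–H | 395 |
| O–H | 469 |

Reaction A:
  Bonds broken (reactants):
    N–H: 12 × 395 = 4740
    O=O: 3 × 480 = 1440
    Σ(broken) = 6180 kJ
  Bonds formed (products):
    N≡N: 2 × 956 = 1912
    O–H: 12 × 469 = 5628
    Σ(formed) = 7540 kJ
  ΔH_A = 6180 − 7540 = −1360 kJ
Reaction B:
  Bonds broken (reactants):
    C–C: 1 × 337 = 337
    C–H: 6 × 420 = 2520
    Cl–Cl: 1 × 252 = 252
    Σ(broken) = 3109 kJ
  Bonds formed (products):
    C–C: 1 × 337 = 337
    C–Cl: 1 × 320 = 320
    C–H: 5 × 420 = 2100
    H–Cl: 1 × 426 = 426
    Σ(formed) = 3183 kJ
  ΔH_B = 3109 − 3183 = −74 kJ
ΔH_A − ΔH_B = −1286 kJ, so reaction A has the more negative ΔH; |ΔH_A − ΔH_B| = 1286 kJ.

Reaction A, by 1286 kJ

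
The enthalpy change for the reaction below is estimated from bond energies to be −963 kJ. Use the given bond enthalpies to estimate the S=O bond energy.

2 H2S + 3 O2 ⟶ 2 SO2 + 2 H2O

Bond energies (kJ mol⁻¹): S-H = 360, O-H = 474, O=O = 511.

Let D be the S=O bond energy.
Σ(broken) = 3×511 + 4×360 = 2973
Σ(formed) = 4×474 + 4×D = 1896 + 4D
ΔH = Σ(broken) − Σ(formed) = (2973) − (1896 + 4D) = +1077 − 4D
Setting this equal to −963 kJ gives 4D = 2040, so D = 510 kJ/mol.

D(S=O) ≈ 510 kJ/mol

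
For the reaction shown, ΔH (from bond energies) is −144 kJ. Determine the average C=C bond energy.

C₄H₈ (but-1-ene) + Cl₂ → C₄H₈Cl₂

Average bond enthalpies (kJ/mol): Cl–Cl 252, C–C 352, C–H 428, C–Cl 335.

Let D be the C=C bond energy.
Σ(broken) = 2×352 + 8×428 + 1×D + 1×252 = 4380 + D
Σ(formed) = 3×352 + 2×335 + 8×428 = 5150
ΔH = Σ(broken) − Σ(formed) = (4380 + D) − (5150) = −770 + D
Setting this equal to −144 kJ gives D = 626 kJ/mol.

D(C=C) ≈ 626 kJ/mol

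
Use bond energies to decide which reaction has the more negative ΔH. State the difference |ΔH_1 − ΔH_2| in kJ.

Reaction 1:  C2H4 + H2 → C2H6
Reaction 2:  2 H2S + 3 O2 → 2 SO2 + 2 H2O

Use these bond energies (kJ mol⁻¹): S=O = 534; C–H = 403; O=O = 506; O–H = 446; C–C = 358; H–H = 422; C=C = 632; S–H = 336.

Reaction 1:
  Bonds broken (reactants):
    C–H: 4 × 403 = 1612
    C=C: 1 × 632 = 632
    H–H: 1 × 422 = 422
    Σ(broken) = 2666 kJ
  Bonds formed (products):
    C–C: 1 × 358 = 358
    C–H: 6 × 403 = 2418
    Σ(formed) = 2776 kJ
  ΔH_1 = 2666 − 2776 = −110 kJ
Reaction 2:
  Bonds broken (reactants):
    O=O: 3 × 506 = 1518
    S–H: 4 × 336 = 1344
    Σ(broken) = 2862 kJ
  Bonds formed (products):
    O–H: 4 × 446 = 1784
    S=O: 4 × 534 = 2136
    Σ(formed) = 3920 kJ
  ΔH_2 = 2862 − 3920 = −1058 kJ
ΔH_1 − ΔH_2 = +948 kJ, so reaction 2 has the more negative ΔH; |ΔH_1 − ΔH_2| = 948 kJ.

Reaction 2, by 948 kJ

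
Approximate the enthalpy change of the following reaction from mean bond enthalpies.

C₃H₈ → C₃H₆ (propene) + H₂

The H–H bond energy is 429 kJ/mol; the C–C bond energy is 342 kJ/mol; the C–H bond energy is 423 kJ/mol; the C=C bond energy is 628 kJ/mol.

ΔH ≈ +131 kJ

Bonds broken (reactants):
  C–C: 2 × 342 = 684
  C–H: 8 × 423 = 3384
  Σ(broken) = 4068 kJ
Bonds formed (products):
  C–C: 1 × 342 = 342
  C–H: 6 × 423 = 2538
  C=C: 1 × 628 = 628
  H–H: 1 × 429 = 429
  Σ(formed) = 3937 kJ
ΔH = Σ(broken) − Σ(formed) = 4068 − 3937 = +131 kJ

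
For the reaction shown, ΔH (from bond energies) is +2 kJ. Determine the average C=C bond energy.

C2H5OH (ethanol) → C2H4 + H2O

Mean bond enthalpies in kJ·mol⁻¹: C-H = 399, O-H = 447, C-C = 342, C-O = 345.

D(C=C) ≈ 637 kJ/mol

Let D be the C=C bond energy.
Σ(broken) = 1×342 + 5×399 + 1×345 + 1×447 = 3129
Σ(formed) = 4×399 + 1×D + 2×447 = 2490 + D
ΔH = Σ(broken) − Σ(formed) = (3129) − (2490 + D) = +639 − D
Setting this equal to +2 kJ gives D = 637 kJ/mol.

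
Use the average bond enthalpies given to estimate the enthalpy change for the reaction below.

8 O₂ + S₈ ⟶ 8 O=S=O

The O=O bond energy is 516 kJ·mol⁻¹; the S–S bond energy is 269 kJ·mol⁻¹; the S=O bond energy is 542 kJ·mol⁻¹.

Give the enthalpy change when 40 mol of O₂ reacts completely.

ΔH = −11960 kJ

Bonds broken (reactants):
  O=O: 8 × 516 = 4128
  S–S: 8 × 269 = 2152
  Σ(broken) = 6280 kJ
Bonds formed (products):
  S=O: 16 × 542 = 8672
  Σ(formed) = 8672 kJ
ΔH = Σ(broken) − Σ(formed) = 6280 − 8672 = −2392 kJ
For 5× the reaction as written: 5 × (−2392) = −11960 kJ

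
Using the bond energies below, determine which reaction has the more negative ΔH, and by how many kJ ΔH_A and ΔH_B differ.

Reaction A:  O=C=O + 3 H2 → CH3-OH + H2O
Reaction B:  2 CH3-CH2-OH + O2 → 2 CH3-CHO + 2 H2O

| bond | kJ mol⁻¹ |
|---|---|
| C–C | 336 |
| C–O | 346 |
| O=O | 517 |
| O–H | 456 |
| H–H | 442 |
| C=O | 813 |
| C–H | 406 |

Reaction A:
  Bonds broken (reactants):
    C=O: 2 × 813 = 1626
    H–H: 3 × 442 = 1326
    Σ(broken) = 2952 kJ
  Bonds formed (products):
    C–H: 3 × 406 = 1218
    C–O: 1 × 346 = 346
    O–H: 3 × 456 = 1368
    Σ(formed) = 2932 kJ
  ΔH_A = 2952 − 2932 = +20 kJ
Reaction B:
  Bonds broken (reactants):
    C–C: 2 × 336 = 672
    C–H: 10 × 406 = 4060
    C–O: 2 × 346 = 692
    O–H: 2 × 456 = 912
    O=O: 1 × 517 = 517
    Σ(broken) = 6853 kJ
  Bonds formed (products):
    C–C: 2 × 336 = 672
    C–H: 8 × 406 = 3248
    C=O: 2 × 813 = 1626
    O–H: 4 × 456 = 1824
    Σ(formed) = 7370 kJ
  ΔH_B = 6853 − 7370 = −517 kJ
ΔH_A − ΔH_B = +537 kJ, so reaction B has the more negative ΔH; |ΔH_A − ΔH_B| = 537 kJ.

Reaction B, by 537 kJ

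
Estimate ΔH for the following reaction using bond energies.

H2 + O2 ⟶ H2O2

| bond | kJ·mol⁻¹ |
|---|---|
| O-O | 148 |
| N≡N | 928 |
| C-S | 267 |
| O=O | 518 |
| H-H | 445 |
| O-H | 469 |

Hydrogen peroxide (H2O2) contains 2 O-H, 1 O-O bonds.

ΔH ≈ −123 kJ

Bonds broken (reactants):
  H-H: 1 × 445 = 445
  O=O: 1 × 518 = 518
  Σ(broken) = 963 kJ
Bonds formed (products):
  O-H: 2 × 469 = 938
  O-O: 1 × 148 = 148
  Σ(formed) = 1086 kJ
ΔH = Σ(broken) − Σ(formed) = 963 − 1086 = −123 kJ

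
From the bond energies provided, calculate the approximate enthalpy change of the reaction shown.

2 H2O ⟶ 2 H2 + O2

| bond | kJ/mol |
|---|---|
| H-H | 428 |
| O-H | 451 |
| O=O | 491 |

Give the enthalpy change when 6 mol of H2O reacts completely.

ΔH = +1371 kJ

Bonds broken (reactants):
  O-H: 4 × 451 = 1804
  Σ(broken) = 1804 kJ
Bonds formed (products):
  H-H: 2 × 428 = 856
  O=O: 1 × 491 = 491
  Σ(formed) = 1347 kJ
ΔH = Σ(broken) − Σ(formed) = 1804 − 1347 = +457 kJ
For 3× the reaction as written: 3 × (+457) = +1371 kJ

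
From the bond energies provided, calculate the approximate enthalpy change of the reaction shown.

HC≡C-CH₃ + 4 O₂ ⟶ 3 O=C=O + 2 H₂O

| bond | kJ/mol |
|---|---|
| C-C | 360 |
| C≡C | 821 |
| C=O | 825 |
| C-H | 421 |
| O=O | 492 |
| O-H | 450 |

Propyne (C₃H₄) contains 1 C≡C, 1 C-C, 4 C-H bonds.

ΔH ≈ −1917 kJ

Bonds broken (reactants):
  C≡C: 1 × 821 = 821
  C-C: 1 × 360 = 360
  C-H: 4 × 421 = 1684
  O=O: 4 × 492 = 1968
  Σ(broken) = 4833 kJ
Bonds formed (products):
  C=O: 6 × 825 = 4950
  O-H: 4 × 450 = 1800
  Σ(formed) = 6750 kJ
ΔH = Σ(broken) − Σ(formed) = 4833 − 6750 = −1917 kJ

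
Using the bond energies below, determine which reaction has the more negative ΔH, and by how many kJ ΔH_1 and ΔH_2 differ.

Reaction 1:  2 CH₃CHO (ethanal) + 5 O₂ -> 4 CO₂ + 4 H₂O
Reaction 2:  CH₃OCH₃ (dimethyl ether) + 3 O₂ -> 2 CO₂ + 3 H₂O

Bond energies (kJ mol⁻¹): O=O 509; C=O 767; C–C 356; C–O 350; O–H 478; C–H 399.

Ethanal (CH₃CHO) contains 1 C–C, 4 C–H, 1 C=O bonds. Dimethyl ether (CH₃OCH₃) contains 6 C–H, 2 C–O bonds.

Reaction 1, by 662 kJ

Reaction 1:
  Bonds broken (reactants):
    C–C: 2 × 356 = 712
    C–H: 8 × 399 = 3192
    C=O: 2 × 767 = 1534
    O=O: 5 × 509 = 2545
    Σ(broken) = 7983 kJ
  Bonds formed (products):
    C=O: 8 × 767 = 6136
    O–H: 8 × 478 = 3824
    Σ(formed) = 9960 kJ
  ΔH_1 = 7983 − 9960 = −1977 kJ
Reaction 2:
  Bonds broken (reactants):
    C–H: 6 × 399 = 2394
    C–O: 2 × 350 = 700
    O=O: 3 × 509 = 1527
    Σ(broken) = 4621 kJ
  Bonds formed (products):
    C=O: 4 × 767 = 3068
    O–H: 6 × 478 = 2868
    Σ(formed) = 5936 kJ
  ΔH_2 = 4621 − 5936 = −1315 kJ
ΔH_1 − ΔH_2 = −662 kJ, so reaction 1 has the more negative ΔH; |ΔH_1 − ΔH_2| = 662 kJ.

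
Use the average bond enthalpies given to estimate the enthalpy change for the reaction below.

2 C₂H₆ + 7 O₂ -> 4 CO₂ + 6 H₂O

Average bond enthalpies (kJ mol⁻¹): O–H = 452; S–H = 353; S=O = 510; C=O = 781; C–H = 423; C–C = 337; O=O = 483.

Bonds broken (reactants):
  C–C: 2 × 337 = 674
  C–H: 12 × 423 = 5076
  O=O: 7 × 483 = 3381
  Σ(broken) = 9131 kJ
Bonds formed (products):
  C=O: 8 × 781 = 6248
  O–H: 12 × 452 = 5424
  Σ(formed) = 11672 kJ
ΔH = Σ(broken) − Σ(formed) = 9131 − 11672 = −2541 kJ

ΔH ≈ −2541 kJ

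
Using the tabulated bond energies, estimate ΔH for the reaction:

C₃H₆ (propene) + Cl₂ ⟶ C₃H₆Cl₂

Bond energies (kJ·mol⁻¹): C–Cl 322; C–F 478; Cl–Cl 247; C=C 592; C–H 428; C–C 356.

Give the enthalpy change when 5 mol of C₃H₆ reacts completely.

ΔH = −805 kJ

Bonds broken (reactants):
  C–C: 1 × 356 = 356
  C–H: 6 × 428 = 2568
  C=C: 1 × 592 = 592
  Cl–Cl: 1 × 247 = 247
  Σ(broken) = 3763 kJ
Bonds formed (products):
  C–C: 2 × 356 = 712
  C–Cl: 2 × 322 = 644
  C–H: 6 × 428 = 2568
  Σ(formed) = 3924 kJ
ΔH = Σ(broken) − Σ(formed) = 3763 − 3924 = −161 kJ
For 5× the reaction as written: 5 × (−161) = −805 kJ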